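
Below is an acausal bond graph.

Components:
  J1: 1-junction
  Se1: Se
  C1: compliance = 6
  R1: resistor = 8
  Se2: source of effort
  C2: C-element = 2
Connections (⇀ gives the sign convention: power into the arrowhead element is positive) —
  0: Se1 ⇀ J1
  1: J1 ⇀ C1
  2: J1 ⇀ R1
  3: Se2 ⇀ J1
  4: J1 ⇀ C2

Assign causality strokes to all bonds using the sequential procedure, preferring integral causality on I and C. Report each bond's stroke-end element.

b0 stroke→J1  (Se1 fixes effort; stroke away)
b3 stroke→J1  (Se2 fixes effort; stroke away)
b1 stroke→J1  (C1: C, integral causality)
b4 stroke→J1  (C2 outputs effort q/C2)
b2 stroke→R1  (only one flow-in slot at J1)

β0 stroke→J1
β1 stroke→J1
β2 stroke→R1
β3 stroke→J1
β4 stroke→J1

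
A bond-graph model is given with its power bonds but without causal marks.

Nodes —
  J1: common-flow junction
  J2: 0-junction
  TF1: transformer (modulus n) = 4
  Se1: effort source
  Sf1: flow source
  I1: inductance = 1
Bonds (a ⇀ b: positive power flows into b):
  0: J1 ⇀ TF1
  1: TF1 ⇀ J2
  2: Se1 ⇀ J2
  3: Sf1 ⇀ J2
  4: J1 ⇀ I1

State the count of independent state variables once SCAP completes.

bond 2 stroke at J2  (Se1 fixes effort; stroke away)
bond 3 stroke at Sf1  (Sf1 fixes flow; stroke at Sf1)
bond 1 stroke at TF1  (common-e at J2 fixed by 2)
bond 0 stroke at J1  (through TF1, causality passes straight; one stroke at TF1)
bond 4 stroke at I1  (only one flow-in slot at J1)

1  (I1 all integral)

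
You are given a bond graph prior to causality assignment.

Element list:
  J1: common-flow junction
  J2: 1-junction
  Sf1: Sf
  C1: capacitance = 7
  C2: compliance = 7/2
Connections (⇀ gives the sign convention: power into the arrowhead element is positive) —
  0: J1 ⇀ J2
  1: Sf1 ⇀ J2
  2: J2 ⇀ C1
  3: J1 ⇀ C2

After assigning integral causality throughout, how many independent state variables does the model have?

2  (C1, C2 all integral)

β1 |Sf1  (Sf1 (Sf) sets flow on bond)
β0 |J2  (J2: bond 1 brought flow, rest push out)
β2 |J2  (common-f at J2 fixed by 1)
β3 |J1  (J1 flow already set via bond 0)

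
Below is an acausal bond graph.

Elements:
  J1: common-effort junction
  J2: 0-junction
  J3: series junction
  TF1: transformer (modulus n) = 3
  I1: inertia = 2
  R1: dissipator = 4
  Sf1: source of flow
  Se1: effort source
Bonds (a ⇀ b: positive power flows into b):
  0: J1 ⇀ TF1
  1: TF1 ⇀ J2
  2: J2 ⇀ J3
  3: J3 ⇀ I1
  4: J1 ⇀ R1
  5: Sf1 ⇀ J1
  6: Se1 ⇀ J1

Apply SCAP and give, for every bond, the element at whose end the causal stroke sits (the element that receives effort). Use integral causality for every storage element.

bond 5 →Sf1  (Sf1 (Sf) sets flow on bond)
bond 6 →J1  (source Se1 imposes e)
bond 0 →TF1  (common-e at J1 fixed by 6)
bond 4 →R1  (common-e at J1 fixed by 6)
bond 1 →J2  (TF1: transformer flips bond 0)
bond 2 →J3  (J2 effort already set via bond 1)
bond 3 →I1  (closing 1-jn rule on J3)

β0 →TF1
β1 →J2
β2 →J3
β3 →I1
β4 →R1
β5 →Sf1
β6 →J1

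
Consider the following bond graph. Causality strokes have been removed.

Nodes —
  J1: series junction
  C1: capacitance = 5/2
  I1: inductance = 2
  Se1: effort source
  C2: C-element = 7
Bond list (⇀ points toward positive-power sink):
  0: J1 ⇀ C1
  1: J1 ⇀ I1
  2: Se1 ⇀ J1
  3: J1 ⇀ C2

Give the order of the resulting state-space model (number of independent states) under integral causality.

3  (C1, C2, I1 all integral)

#2 stroke→J1  (source Se1 imposes e)
#0 stroke→J1  (C1: C, integral causality)
#1 stroke→I1  (I1: I, integral causality)
#3 stroke→J1  (J1 flow already set via bond 1)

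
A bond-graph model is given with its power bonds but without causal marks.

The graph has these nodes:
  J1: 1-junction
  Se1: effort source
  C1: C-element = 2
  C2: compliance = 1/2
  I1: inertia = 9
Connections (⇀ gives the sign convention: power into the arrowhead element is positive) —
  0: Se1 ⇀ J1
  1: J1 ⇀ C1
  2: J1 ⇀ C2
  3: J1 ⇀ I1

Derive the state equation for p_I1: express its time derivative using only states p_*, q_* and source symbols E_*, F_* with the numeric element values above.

dp_I1/dt = E_Se1 - q_C1/2 - 2*q_C2

b0 →J1  (Se1 fixes effort; stroke away)
b1 →J1  (C1: C, integral causality)
b2 →J1  (prefer integral on C2)
b3 →I1  (closing 1-jn rule on J1)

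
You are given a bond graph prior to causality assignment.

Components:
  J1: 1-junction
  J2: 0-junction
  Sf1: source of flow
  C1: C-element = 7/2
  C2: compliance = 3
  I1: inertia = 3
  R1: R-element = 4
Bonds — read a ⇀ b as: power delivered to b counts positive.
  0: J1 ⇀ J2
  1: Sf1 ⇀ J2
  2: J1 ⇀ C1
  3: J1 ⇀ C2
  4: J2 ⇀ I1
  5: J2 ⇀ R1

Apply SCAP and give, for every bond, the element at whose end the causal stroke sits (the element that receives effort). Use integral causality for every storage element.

b1 stroke→Sf1  (Sf1 (Sf) sets flow on bond)
b2 stroke→J1  (prefer integral on C1)
b3 stroke→J1  (C2 outputs effort q/C2)
b0 stroke→J2  (J1: last free bond brings flow in)
b4 stroke→I1  (J2: bond 0 brought effort, rest push out)
b5 stroke→R1  (J2: bond 0 brought effort, rest push out)

β0 →J2
β1 →Sf1
β2 →J1
β3 →J1
β4 →I1
β5 →R1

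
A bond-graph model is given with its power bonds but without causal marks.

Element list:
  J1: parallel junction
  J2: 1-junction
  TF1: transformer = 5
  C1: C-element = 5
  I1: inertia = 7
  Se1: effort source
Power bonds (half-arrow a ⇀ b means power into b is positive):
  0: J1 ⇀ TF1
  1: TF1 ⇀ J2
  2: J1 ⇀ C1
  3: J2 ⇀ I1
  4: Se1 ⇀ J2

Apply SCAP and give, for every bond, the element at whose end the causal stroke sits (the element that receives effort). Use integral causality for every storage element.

#4 |J2  (Se1 fixes effort; stroke away)
#2 |J1  (C1 outputs effort q/C1)
#0 |TF1  (common-e at J1 fixed by 2)
#1 |J2  (through TF1, causality passes straight; one stroke at TF1)
#3 |I1  (J2: last free bond brings flow in)

β0 stroke at TF1
β1 stroke at J2
β2 stroke at J1
β3 stroke at I1
β4 stroke at J2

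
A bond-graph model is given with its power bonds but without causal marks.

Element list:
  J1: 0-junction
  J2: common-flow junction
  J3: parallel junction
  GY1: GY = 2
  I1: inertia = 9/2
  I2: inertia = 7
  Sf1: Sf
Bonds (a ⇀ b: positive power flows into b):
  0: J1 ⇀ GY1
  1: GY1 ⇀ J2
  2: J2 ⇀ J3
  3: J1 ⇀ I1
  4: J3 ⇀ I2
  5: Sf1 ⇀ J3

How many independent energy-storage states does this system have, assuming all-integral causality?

β5 stroke→Sf1  (Sf1 fixes flow; stroke at Sf1)
β3 stroke→I1  (I1 integral (f out))
β0 stroke→J1  (only one effort-in slot at J1)
β1 stroke→J2  (through GY1, causality inverts; strokes same side of GY1)
β2 stroke→J3  (only one flow-in slot at J2)
β4 stroke→I2  (0-jn J3 has e-setter on 2)

2  (I1, I2 all integral)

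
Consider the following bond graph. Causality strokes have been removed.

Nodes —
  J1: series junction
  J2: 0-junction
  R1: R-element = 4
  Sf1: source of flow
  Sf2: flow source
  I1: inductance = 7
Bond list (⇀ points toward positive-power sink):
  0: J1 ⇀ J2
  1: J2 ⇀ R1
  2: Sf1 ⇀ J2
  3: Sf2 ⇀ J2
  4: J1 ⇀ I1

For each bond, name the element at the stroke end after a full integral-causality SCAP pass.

bond 2 |Sf1  (Sf1 fixes flow; stroke at Sf1)
bond 3 |Sf2  (Sf2 (Sf) sets flow on bond)
bond 4 |I1  (I1 outputs flow p/I1)
bond 0 |J1  (1-jn J1 has f-setter on 4)
bond 1 |J2  (J2 needs exactly one e-in)

β0 stroke→J1
β1 stroke→J2
β2 stroke→Sf1
β3 stroke→Sf2
β4 stroke→I1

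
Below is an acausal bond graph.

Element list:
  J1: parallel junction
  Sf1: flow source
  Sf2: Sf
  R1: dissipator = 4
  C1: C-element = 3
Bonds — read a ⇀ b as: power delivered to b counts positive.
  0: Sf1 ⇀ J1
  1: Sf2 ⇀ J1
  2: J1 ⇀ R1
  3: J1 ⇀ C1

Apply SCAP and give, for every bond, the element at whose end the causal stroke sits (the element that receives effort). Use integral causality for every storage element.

bond 0 →Sf1  (Sf1 (Sf) sets flow on bond)
bond 1 →Sf2  (Sf2 (Sf) sets flow on bond)
bond 3 →J1  (C1 outputs effort q/C1)
bond 2 →R1  (J1 effort already set via bond 3)

bond 0 →Sf1
bond 1 →Sf2
bond 2 →R1
bond 3 →J1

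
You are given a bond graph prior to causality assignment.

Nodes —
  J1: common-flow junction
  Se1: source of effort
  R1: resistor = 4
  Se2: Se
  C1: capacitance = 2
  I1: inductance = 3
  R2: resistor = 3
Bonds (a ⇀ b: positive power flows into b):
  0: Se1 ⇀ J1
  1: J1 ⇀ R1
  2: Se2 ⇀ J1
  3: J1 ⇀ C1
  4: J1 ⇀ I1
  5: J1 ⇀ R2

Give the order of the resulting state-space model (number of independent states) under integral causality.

b0 |J1  (source Se1 imposes e)
b2 |J1  (source Se2 imposes e)
b3 |J1  (C1 integral (e out))
b4 |I1  (I1 integral (f out))
b1 |J1  (common-f at J1 fixed by 4)
b5 |J1  (J1: bond 4 brought flow, rest push out)

2  (C1, I1 all integral)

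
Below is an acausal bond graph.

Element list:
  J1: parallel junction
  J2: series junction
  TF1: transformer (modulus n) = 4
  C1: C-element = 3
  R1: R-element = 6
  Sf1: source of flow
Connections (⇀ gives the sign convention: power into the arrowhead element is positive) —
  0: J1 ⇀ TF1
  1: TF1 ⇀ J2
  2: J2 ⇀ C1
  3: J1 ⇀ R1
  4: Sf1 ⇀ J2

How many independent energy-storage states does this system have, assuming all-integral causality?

1  (C1 all integral)

β4 stroke at Sf1  (source Sf1 imposes f)
β1 stroke at J2  (J2: bond 4 brought flow, rest push out)
β2 stroke at J2  (J2 flow already set via bond 4)
β0 stroke at TF1  (TF1: transformer flips bond 1)
β3 stroke at J1  (J1 needs exactly one e-in)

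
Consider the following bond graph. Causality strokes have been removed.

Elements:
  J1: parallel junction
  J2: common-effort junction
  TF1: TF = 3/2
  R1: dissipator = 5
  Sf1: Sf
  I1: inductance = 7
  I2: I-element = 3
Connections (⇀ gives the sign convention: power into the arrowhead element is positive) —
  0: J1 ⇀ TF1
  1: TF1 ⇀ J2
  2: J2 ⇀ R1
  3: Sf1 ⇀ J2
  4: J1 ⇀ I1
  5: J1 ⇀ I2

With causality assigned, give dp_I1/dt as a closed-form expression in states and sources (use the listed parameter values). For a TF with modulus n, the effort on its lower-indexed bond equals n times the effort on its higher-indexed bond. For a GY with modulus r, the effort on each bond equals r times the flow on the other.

β3 stroke at Sf1  (Sf1: flow source, stroke at near end)
β4 stroke at I1  (I1 outputs flow p/I1)
β5 stroke at I2  (prefer integral on I2)
β0 stroke at J1  (J1: last free bond brings effort in)
β1 stroke at TF1  (TF1: transformer flips bond 0)
β2 stroke at J2  (J2: last free bond brings effort in)

dp_I1/dt = 15*F_Sf1/2 - 45*p_I1/28 - 15*p_I2/4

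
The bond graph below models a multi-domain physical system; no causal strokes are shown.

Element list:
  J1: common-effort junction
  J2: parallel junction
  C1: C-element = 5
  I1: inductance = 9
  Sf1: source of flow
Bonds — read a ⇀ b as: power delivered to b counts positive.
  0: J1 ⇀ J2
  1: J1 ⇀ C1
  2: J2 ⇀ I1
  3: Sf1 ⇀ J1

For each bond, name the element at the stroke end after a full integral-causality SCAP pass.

β0 stroke→J2
β1 stroke→J1
β2 stroke→I1
β3 stroke→Sf1

β3 |Sf1  (source Sf1 imposes f)
β1 |J1  (prefer integral on C1)
β0 |J2  (J1 effort already set via bond 1)
β2 |I1  (common-e at J2 fixed by 0)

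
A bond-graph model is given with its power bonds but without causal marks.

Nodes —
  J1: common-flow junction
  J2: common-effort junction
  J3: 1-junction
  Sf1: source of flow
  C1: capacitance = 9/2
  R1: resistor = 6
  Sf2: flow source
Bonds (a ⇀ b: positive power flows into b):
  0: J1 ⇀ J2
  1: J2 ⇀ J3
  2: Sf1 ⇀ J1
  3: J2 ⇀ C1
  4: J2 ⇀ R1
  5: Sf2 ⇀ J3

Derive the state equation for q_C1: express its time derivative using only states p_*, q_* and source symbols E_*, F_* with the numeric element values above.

dq_C1/dt = F_Sf1 - F_Sf2 - q_C1/27

b2 |Sf1  (Sf1: flow source, stroke at near end)
b5 |Sf2  (Sf2 (Sf) sets flow on bond)
b0 |J1  (J1: bond 2 brought flow, rest push out)
b1 |J3  (1-jn J3 has f-setter on 5)
b3 |J2  (C1: C, integral causality)
b4 |R1  (common-e at J2 fixed by 3)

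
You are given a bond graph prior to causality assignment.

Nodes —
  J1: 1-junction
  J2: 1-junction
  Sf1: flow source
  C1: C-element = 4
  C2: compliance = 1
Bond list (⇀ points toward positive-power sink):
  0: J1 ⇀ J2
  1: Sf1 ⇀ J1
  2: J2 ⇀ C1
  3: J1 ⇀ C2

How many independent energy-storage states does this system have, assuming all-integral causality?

2  (C1, C2 all integral)

β1 stroke→Sf1  (Sf1 (Sf) sets flow on bond)
β0 stroke→J1  (common-f at J1 fixed by 1)
β3 stroke→J1  (J1: bond 1 brought flow, rest push out)
β2 stroke→J2  (J2 flow already set via bond 0)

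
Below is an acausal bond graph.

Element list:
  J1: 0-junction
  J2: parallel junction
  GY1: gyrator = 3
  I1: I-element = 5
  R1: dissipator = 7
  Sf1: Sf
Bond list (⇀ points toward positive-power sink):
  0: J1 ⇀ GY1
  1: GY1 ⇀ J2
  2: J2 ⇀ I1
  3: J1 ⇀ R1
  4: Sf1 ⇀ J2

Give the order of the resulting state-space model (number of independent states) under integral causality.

bond 4 stroke→Sf1  (Sf1: flow source, stroke at near end)
bond 2 stroke→I1  (prefer integral on I1)
bond 1 stroke→J2  (J2: last free bond brings effort in)
bond 0 stroke→J1  (GY GY1: same side as bond 1)
bond 3 stroke→R1  (J1: bond 0 brought effort, rest push out)

1  (I1 all integral)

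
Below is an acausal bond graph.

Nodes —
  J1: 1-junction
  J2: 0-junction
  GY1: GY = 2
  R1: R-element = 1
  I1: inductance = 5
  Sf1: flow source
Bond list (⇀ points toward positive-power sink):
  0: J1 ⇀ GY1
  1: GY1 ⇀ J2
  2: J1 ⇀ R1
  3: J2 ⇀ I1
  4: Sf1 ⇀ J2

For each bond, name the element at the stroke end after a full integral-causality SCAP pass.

#0 →J1
#1 →J2
#2 →R1
#3 →I1
#4 →Sf1

bond 4 →Sf1  (Sf1 (Sf) sets flow on bond)
bond 3 →I1  (I1 outputs flow p/I1)
bond 1 →J2  (J2 needs exactly one e-in)
bond 0 →J1  (GY GY1: same side as bond 1)
bond 2 →R1  (only one flow-in slot at J1)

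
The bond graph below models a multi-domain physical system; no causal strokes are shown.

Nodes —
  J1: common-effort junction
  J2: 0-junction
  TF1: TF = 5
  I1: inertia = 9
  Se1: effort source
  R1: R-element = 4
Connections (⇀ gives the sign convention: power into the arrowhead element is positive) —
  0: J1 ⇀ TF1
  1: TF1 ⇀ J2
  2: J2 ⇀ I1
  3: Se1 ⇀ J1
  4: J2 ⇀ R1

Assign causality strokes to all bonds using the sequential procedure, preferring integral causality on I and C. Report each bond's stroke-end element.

#0 →TF1
#1 →J2
#2 →I1
#3 →J1
#4 →R1

#3 →J1  (source Se1 imposes e)
#0 →TF1  (common-e at J1 fixed by 3)
#1 →J2  (through TF1, causality passes straight; one stroke at TF1)
#2 →I1  (0-jn J2 has e-setter on 1)
#4 →R1  (0-jn J2 has e-setter on 1)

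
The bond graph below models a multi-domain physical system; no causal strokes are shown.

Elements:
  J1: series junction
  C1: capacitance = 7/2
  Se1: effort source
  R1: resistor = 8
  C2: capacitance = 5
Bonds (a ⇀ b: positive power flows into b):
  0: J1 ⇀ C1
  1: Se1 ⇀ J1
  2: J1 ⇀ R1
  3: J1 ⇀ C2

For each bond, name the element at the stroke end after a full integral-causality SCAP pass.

β0 →J1
β1 →J1
β2 →R1
β3 →J1

bond 1 |J1  (source Se1 imposes e)
bond 0 |J1  (C1 outputs effort q/C1)
bond 3 |J1  (C2 integral (e out))
bond 2 |R1  (only one flow-in slot at J1)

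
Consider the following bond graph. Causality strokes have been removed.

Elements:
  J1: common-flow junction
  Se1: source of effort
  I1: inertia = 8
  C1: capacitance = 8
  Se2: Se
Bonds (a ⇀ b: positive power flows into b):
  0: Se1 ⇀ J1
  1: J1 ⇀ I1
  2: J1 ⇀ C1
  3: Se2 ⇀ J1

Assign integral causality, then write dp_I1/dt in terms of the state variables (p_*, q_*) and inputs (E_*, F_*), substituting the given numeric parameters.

#0 stroke→J1  (Se1: effort source, stroke at far end)
#3 stroke→J1  (Se2 (Se) sets effort on bond)
#1 stroke→I1  (I1 integral (f out))
#2 stroke→J1  (1-jn J1 has f-setter on 1)

dp_I1/dt = E_Se1 + E_Se2 - q_C1/8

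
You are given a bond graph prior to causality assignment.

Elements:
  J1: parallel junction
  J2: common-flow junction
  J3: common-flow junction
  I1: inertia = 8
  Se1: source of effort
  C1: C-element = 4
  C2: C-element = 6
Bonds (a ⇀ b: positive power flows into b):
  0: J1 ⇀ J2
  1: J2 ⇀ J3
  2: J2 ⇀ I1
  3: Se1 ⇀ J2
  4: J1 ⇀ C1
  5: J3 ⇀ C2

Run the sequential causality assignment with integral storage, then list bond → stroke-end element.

b0 →J2
b1 →J2
b2 →I1
b3 →J2
b4 →J1
b5 →J3

#3 →J2  (Se1 fixes effort; stroke away)
#2 →I1  (I1: I, integral causality)
#0 →J2  (J2: bond 2 brought flow, rest push out)
#1 →J2  (J2: bond 2 brought flow, rest push out)
#5 →J3  (J3: bond 1 brought flow, rest push out)
#4 →J1  (only one effort-in slot at J1)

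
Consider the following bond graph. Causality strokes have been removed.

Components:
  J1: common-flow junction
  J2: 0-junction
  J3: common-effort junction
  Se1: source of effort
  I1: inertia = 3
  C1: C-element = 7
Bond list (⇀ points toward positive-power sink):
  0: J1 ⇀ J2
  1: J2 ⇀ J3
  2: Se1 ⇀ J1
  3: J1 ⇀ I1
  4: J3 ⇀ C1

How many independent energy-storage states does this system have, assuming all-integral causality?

β2 |J1  (source Se1 imposes e)
β3 |I1  (prefer integral on I1)
β0 |J1  (J1 flow already set via bond 3)
β1 |J2  (J2 needs exactly one e-in)
β4 |J3  (J3 needs exactly one e-in)

2  (C1, I1 all integral)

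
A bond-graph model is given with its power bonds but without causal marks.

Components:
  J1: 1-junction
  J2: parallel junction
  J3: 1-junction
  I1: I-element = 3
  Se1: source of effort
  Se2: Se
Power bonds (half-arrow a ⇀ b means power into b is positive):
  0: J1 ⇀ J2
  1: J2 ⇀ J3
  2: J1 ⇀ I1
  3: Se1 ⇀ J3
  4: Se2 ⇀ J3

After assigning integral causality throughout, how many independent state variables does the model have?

1  (I1 all integral)

#3 stroke→J3  (source Se1 imposes e)
#4 stroke→J3  (source Se2 imposes e)
#1 stroke→J2  (J3: last free bond brings flow in)
#0 stroke→J1  (J2: bond 1 brought effort, rest push out)
#2 stroke→I1  (J1: last free bond brings flow in)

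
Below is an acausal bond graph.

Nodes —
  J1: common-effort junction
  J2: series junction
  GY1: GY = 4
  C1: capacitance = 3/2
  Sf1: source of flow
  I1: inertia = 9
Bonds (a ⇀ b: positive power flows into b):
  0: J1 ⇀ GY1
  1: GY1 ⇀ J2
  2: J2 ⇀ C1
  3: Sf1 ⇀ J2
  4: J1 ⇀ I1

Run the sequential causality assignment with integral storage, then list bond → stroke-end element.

β0 stroke→J1
β1 stroke→J2
β2 stroke→J2
β3 stroke→Sf1
β4 stroke→I1

bond 3 |Sf1  (Sf1: flow source, stroke at near end)
bond 1 |J2  (1-jn J2 has f-setter on 3)
bond 2 |J2  (J2 flow already set via bond 3)
bond 0 |J1  (GY1: gyrator matches bond 1)
bond 4 |I1  (common-e at J1 fixed by 0)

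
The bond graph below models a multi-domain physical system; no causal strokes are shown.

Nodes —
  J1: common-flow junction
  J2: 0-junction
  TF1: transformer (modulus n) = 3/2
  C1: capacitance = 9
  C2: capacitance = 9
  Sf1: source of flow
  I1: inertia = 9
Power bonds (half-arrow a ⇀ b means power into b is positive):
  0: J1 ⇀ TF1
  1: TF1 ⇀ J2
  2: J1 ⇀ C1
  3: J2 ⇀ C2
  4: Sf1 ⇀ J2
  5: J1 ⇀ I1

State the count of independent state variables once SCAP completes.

3  (C1, C2, I1 all integral)

β4 |Sf1  (Sf1 fixes flow; stroke at Sf1)
β2 |J1  (C1 outputs effort q/C1)
β3 |J2  (C2: C, integral causality)
β1 |TF1  (J2: bond 3 brought effort, rest push out)
β0 |J1  (TF1: transformer flips bond 1)
β5 |I1  (only one flow-in slot at J1)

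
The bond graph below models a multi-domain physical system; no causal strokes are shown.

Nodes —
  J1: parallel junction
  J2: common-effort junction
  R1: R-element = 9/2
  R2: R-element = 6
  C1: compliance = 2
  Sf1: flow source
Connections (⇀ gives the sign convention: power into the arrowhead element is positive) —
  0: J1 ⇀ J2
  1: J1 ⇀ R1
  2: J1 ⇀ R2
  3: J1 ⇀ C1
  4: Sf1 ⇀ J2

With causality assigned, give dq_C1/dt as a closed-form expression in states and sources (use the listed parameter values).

dq_C1/dt = F_Sf1 - 7*q_C1/36

b4 →Sf1  (source Sf1 imposes f)
b0 →J2  (closing 0-jn rule on J2)
b3 →J1  (C1 integral (e out))
b1 →R1  (J1 effort already set via bond 3)
b2 →R2  (0-jn J1 has e-setter on 3)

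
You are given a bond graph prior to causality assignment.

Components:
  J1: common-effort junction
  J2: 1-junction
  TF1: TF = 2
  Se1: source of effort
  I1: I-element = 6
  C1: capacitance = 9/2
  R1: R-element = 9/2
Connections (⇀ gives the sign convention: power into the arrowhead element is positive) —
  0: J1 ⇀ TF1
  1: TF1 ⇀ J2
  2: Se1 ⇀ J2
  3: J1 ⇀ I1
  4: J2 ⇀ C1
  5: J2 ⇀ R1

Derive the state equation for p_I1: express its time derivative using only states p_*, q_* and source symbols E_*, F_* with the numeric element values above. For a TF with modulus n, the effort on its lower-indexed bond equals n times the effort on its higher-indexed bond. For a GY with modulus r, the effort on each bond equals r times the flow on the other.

β2 stroke→J2  (source Se1 imposes e)
β3 stroke→I1  (I1: I, integral causality)
β0 stroke→J1  (J1: last free bond brings effort in)
β1 stroke→TF1  (TF1: transformer flips bond 0)
β4 stroke→J2  (common-f at J2 fixed by 1)
β5 stroke→J2  (J2: bond 1 brought flow, rest push out)

dp_I1/dt = -2*E_Se1 - 3*p_I1 + 4*q_C1/9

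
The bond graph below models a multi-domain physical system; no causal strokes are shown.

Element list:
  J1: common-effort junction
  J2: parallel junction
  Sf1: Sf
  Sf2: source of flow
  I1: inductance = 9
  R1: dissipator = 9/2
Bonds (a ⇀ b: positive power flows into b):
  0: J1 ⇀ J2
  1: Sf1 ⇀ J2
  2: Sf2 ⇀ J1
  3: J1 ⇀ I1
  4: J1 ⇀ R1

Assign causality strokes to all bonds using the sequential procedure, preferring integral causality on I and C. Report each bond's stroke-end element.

b0 →J2
b1 →Sf1
b2 →Sf2
b3 →I1
b4 →J1

bond 1 stroke at Sf1  (Sf1: flow source, stroke at near end)
bond 2 stroke at Sf2  (Sf2 fixes flow; stroke at Sf2)
bond 0 stroke at J2  (J2: last free bond brings effort in)
bond 3 stroke at I1  (I1 outputs flow p/I1)
bond 4 stroke at J1  (closing 0-jn rule on J1)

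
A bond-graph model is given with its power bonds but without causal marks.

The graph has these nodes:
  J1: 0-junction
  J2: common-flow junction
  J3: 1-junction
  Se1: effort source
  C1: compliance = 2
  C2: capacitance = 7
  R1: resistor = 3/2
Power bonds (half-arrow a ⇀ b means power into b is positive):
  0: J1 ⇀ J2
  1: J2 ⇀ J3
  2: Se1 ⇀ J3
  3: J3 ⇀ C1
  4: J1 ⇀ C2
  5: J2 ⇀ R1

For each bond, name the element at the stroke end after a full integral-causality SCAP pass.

β2 stroke→J3  (Se1 (Se) sets effort on bond)
β3 stroke→J3  (C1 integral (e out))
β1 stroke→J2  (J3 needs exactly one f-in)
β4 stroke→J1  (C2 integral (e out))
β0 stroke→J2  (J1: bond 4 brought effort, rest push out)
β5 stroke→R1  (J2 needs exactly one f-in)

β0 |J2
β1 |J2
β2 |J3
β3 |J3
β4 |J1
β5 |R1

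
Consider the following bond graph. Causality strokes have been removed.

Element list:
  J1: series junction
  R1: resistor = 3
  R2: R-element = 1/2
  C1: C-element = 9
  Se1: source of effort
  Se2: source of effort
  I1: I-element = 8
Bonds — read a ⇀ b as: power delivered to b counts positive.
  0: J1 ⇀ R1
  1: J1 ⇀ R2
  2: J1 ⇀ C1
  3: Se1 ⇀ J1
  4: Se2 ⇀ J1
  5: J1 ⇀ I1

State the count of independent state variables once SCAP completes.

2  (C1, I1 all integral)

β3 →J1  (Se1 (Se) sets effort on bond)
β4 →J1  (Se2 fixes effort; stroke away)
β2 →J1  (C1 integral (e out))
β5 →I1  (I1: I, integral causality)
β0 →J1  (J1: bond 5 brought flow, rest push out)
β1 →J1  (J1 flow already set via bond 5)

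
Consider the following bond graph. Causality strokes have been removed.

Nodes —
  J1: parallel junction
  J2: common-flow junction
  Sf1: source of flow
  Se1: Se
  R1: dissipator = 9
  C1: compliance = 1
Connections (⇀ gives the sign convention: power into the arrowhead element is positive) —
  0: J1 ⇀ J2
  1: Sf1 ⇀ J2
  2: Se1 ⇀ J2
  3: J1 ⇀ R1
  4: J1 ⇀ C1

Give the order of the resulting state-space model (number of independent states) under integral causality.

1  (C1 all integral)

#1 |Sf1  (Sf1 (Sf) sets flow on bond)
#2 |J2  (Se1 (Se) sets effort on bond)
#0 |J2  (J2: bond 1 brought flow, rest push out)
#4 |J1  (prefer integral on C1)
#3 |R1  (common-e at J1 fixed by 4)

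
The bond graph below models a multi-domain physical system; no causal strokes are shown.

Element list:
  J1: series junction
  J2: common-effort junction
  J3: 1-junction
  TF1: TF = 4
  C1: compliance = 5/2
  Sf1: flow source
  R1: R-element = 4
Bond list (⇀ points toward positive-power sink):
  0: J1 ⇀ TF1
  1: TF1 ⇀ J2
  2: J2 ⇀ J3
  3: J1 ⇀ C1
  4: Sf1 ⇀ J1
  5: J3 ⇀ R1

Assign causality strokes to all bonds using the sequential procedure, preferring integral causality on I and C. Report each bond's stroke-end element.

β0 |J1
β1 |TF1
β2 |J2
β3 |J1
β4 |Sf1
β5 |J3

bond 4 →Sf1  (source Sf1 imposes f)
bond 0 →J1  (1-jn J1 has f-setter on 4)
bond 3 →J1  (1-jn J1 has f-setter on 4)
bond 1 →TF1  (TF TF1: opposite of bond 0)
bond 2 →J2  (J2 needs exactly one e-in)
bond 5 →J3  (J3 flow already set via bond 2)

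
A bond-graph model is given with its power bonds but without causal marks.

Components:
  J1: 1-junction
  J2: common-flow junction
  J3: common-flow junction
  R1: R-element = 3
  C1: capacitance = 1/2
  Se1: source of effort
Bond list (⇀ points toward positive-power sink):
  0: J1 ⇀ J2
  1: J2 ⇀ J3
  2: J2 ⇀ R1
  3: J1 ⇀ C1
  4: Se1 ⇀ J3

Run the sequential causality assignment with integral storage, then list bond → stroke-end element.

b0 |J2
b1 |J2
b2 |R1
b3 |J1
b4 |J3

β4 →J3  (Se1: effort source, stroke at far end)
β1 →J2  (J3: last free bond brings flow in)
β3 →J1  (C1: C, integral causality)
β0 →J2  (J1: last free bond brings flow in)
β2 →R1  (closing 1-jn rule on J2)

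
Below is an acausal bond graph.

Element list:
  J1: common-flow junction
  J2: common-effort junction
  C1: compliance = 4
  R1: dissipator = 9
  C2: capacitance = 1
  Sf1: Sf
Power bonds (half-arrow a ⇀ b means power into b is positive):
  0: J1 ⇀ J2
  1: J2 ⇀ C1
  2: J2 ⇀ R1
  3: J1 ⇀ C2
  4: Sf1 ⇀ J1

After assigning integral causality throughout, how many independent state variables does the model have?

b4 stroke at Sf1  (Sf1 fixes flow; stroke at Sf1)
b0 stroke at J1  (J1 flow already set via bond 4)
b3 stroke at J1  (common-f at J1 fixed by 4)
b1 stroke at J2  (C1 integral (e out))
b2 stroke at R1  (common-e at J2 fixed by 1)

2  (C1, C2 all integral)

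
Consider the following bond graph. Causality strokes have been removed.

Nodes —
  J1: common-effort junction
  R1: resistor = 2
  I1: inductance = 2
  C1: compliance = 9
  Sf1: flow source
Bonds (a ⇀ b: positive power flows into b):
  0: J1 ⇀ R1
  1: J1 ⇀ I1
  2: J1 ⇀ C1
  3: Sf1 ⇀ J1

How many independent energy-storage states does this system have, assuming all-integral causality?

2  (C1, I1 all integral)

b3 stroke→Sf1  (Sf1: flow source, stroke at near end)
b1 stroke→I1  (I1: I, integral causality)
b2 stroke→J1  (prefer integral on C1)
b0 stroke→R1  (0-jn J1 has e-setter on 2)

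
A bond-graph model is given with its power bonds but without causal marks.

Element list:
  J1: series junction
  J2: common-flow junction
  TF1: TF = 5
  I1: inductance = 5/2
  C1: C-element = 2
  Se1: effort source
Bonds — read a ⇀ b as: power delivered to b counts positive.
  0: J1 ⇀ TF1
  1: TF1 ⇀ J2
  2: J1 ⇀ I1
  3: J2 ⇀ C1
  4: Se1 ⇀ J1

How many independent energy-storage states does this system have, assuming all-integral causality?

2  (C1, I1 all integral)

bond 4 stroke at J1  (Se1: effort source, stroke at far end)
bond 2 stroke at I1  (I1 integral (f out))
bond 0 stroke at J1  (1-jn J1 has f-setter on 2)
bond 1 stroke at TF1  (TF TF1: opposite of bond 0)
bond 3 stroke at J2  (1-jn J2 has f-setter on 1)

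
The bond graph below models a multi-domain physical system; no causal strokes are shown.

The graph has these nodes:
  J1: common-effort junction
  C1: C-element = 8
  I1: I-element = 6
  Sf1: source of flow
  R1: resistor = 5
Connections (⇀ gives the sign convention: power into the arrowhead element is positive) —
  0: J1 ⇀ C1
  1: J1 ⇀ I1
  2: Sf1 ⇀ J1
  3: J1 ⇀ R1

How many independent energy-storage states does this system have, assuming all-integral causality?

2  (C1, I1 all integral)

bond 2 stroke→Sf1  (Sf1 fixes flow; stroke at Sf1)
bond 0 stroke→J1  (prefer integral on C1)
bond 1 stroke→I1  (common-e at J1 fixed by 0)
bond 3 stroke→R1  (common-e at J1 fixed by 0)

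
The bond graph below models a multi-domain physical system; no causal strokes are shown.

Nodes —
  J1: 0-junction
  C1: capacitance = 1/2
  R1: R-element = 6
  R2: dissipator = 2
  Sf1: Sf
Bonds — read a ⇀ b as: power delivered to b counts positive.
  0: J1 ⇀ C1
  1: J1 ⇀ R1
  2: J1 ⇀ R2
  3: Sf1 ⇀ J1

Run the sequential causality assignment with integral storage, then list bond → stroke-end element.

β0 |J1
β1 |R1
β2 |R2
β3 |Sf1

β3 →Sf1  (Sf1: flow source, stroke at near end)
β0 →J1  (prefer integral on C1)
β1 →R1  (common-e at J1 fixed by 0)
β2 →R2  (0-jn J1 has e-setter on 0)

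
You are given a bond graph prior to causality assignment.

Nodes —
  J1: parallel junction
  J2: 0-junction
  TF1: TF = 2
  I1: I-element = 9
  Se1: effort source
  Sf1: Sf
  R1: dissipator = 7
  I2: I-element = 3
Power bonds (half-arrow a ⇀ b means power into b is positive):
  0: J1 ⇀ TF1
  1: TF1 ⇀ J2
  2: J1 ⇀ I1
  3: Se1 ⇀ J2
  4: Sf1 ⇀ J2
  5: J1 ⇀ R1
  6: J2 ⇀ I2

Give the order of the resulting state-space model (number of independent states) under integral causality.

#3 stroke→J2  (source Se1 imposes e)
#4 stroke→Sf1  (Sf1 fixes flow; stroke at Sf1)
#1 stroke→TF1  (0-jn J2 has e-setter on 3)
#6 stroke→I2  (0-jn J2 has e-setter on 3)
#0 stroke→J1  (TF1: transformer flips bond 1)
#2 stroke→I1  (common-e at J1 fixed by 0)
#5 stroke→R1  (0-jn J1 has e-setter on 0)

2  (I1, I2 all integral)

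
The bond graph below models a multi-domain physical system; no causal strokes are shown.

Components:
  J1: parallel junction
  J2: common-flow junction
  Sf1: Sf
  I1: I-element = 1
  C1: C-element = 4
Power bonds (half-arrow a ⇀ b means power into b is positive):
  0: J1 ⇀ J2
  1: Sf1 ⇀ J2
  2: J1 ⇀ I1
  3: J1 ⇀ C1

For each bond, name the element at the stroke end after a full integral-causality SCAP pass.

#0 →J2
#1 →Sf1
#2 →I1
#3 →J1

b1 |Sf1  (Sf1: flow source, stroke at near end)
b0 |J2  (1-jn J2 has f-setter on 1)
b2 |I1  (I1 integral (f out))
b3 |J1  (closing 0-jn rule on J1)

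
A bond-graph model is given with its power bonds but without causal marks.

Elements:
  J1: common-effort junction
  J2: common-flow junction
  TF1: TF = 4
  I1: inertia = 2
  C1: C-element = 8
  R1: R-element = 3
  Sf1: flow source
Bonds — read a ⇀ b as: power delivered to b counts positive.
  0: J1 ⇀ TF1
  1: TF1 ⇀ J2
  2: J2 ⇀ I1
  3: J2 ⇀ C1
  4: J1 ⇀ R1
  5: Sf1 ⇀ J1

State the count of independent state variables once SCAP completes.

β5 stroke at Sf1  (Sf1: flow source, stroke at near end)
β2 stroke at I1  (I1 integral (f out))
β1 stroke at J2  (common-f at J2 fixed by 2)
β3 stroke at J2  (common-f at J2 fixed by 2)
β0 stroke at TF1  (through TF1, causality passes straight; one stroke at TF1)
β4 stroke at J1  (J1 needs exactly one e-in)

2  (C1, I1 all integral)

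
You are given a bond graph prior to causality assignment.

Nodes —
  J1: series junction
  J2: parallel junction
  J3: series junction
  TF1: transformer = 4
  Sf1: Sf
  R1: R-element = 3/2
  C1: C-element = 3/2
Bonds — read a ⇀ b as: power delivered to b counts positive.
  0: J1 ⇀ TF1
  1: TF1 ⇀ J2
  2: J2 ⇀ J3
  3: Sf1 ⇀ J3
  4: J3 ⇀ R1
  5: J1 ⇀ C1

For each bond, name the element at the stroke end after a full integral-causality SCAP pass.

#0 |TF1
#1 |J2
#2 |J3
#3 |Sf1
#4 |J3
#5 |J1

#3 |Sf1  (Sf1 fixes flow; stroke at Sf1)
#2 |J3  (J3: bond 3 brought flow, rest push out)
#4 |J3  (common-f at J3 fixed by 3)
#1 |J2  (J2 needs exactly one e-in)
#0 |TF1  (TF1 one-in-one-out from 1)
#5 |J1  (J1: bond 0 brought flow, rest push out)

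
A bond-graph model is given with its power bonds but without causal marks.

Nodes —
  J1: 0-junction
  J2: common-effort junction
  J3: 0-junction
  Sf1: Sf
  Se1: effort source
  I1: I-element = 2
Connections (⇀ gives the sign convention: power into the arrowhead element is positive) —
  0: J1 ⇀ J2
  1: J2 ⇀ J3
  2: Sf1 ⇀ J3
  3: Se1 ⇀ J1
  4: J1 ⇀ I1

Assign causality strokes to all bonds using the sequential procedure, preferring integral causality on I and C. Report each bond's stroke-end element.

b0 stroke→J2
b1 stroke→J3
b2 stroke→Sf1
b3 stroke→J1
b4 stroke→I1

#2 stroke→Sf1  (source Sf1 imposes f)
#3 stroke→J1  (source Se1 imposes e)
#0 stroke→J2  (common-e at J1 fixed by 3)
#4 stroke→I1  (J1: bond 3 brought effort, rest push out)
#1 stroke→J3  (J2 effort already set via bond 0)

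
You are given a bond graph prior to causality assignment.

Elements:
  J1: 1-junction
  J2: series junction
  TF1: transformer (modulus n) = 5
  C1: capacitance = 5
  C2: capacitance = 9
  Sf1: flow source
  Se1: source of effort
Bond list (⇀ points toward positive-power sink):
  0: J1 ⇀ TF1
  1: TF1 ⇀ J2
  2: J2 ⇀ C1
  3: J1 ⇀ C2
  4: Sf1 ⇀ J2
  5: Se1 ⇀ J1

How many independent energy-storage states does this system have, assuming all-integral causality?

2  (C1, C2 all integral)

#4 →Sf1  (Sf1: flow source, stroke at near end)
#5 →J1  (Se1 fixes effort; stroke away)
#1 →J2  (J2 flow already set via bond 4)
#2 →J2  (J2: bond 4 brought flow, rest push out)
#0 →TF1  (TF1: transformer flips bond 1)
#3 →J1  (J1 flow already set via bond 0)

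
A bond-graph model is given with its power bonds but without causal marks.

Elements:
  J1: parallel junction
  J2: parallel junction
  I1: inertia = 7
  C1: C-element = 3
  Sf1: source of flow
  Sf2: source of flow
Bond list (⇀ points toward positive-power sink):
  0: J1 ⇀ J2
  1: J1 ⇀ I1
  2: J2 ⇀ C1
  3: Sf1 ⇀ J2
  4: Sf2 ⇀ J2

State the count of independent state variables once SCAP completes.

b3 stroke at Sf1  (Sf1 fixes flow; stroke at Sf1)
b4 stroke at Sf2  (Sf2 fixes flow; stroke at Sf2)
b1 stroke at I1  (I1 integral (f out))
b0 stroke at J1  (closing 0-jn rule on J1)
b2 stroke at J2  (only one effort-in slot at J2)

2  (C1, I1 all integral)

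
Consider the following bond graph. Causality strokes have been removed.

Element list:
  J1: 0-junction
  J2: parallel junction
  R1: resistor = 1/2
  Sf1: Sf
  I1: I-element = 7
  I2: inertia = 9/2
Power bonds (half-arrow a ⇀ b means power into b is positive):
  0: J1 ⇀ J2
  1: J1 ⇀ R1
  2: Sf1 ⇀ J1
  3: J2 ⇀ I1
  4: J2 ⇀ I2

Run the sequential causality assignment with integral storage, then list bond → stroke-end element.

#0 stroke at J2
#1 stroke at J1
#2 stroke at Sf1
#3 stroke at I1
#4 stroke at I2

#2 →Sf1  (source Sf1 imposes f)
#3 →I1  (I1 integral (f out))
#4 →I2  (I2 outputs flow p/I2)
#0 →J2  (J2 needs exactly one e-in)
#1 →J1  (J1: last free bond brings effort in)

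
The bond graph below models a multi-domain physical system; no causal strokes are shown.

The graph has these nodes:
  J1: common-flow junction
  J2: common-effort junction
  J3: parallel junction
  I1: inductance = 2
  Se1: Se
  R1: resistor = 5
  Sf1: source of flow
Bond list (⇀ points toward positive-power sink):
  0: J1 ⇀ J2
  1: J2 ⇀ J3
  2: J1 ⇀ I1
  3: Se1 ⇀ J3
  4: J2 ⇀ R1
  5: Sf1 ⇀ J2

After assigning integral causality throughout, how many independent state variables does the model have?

1  (I1 all integral)

bond 3 →J3  (Se1: effort source, stroke at far end)
bond 5 →Sf1  (Sf1 fixes flow; stroke at Sf1)
bond 1 →J2  (common-e at J3 fixed by 3)
bond 0 →J1  (common-e at J2 fixed by 1)
bond 4 →R1  (J2: bond 1 brought effort, rest push out)
bond 2 →I1  (J1: last free bond brings flow in)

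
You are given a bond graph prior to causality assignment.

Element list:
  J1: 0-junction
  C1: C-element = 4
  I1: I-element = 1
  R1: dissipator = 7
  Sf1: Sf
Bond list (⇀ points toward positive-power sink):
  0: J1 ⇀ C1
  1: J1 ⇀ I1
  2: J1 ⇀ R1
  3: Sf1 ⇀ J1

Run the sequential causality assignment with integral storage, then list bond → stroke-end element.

b3 stroke at Sf1  (Sf1 fixes flow; stroke at Sf1)
b0 stroke at J1  (C1 outputs effort q/C1)
b1 stroke at I1  (0-jn J1 has e-setter on 0)
b2 stroke at R1  (common-e at J1 fixed by 0)

b0 →J1
b1 →I1
b2 →R1
b3 →Sf1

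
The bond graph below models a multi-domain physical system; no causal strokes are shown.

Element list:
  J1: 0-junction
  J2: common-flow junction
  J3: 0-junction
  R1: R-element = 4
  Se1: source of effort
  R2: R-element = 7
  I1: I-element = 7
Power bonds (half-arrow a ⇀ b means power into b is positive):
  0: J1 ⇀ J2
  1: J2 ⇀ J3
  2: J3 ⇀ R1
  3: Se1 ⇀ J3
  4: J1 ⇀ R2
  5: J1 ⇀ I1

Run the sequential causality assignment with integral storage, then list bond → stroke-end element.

b0 stroke at J1
b1 stroke at J2
b2 stroke at R1
b3 stroke at J3
b4 stroke at R2
b5 stroke at I1

b3 →J3  (Se1 (Se) sets effort on bond)
b1 →J2  (common-e at J3 fixed by 3)
b2 →R1  (J3 effort already set via bond 3)
b0 →J1  (closing 1-jn rule on J2)
b4 →R2  (J1 effort already set via bond 0)
b5 →I1  (common-e at J1 fixed by 0)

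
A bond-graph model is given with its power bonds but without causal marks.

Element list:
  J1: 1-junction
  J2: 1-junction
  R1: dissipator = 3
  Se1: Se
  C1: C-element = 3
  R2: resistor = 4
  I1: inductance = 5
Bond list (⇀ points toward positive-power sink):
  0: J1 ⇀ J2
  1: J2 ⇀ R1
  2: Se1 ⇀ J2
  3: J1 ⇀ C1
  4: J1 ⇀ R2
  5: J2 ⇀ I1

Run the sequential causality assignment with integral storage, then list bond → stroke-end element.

β2 →J2  (Se1 fixes effort; stroke away)
β3 →J1  (C1: C, integral causality)
β5 →I1  (prefer integral on I1)
β0 →J2  (1-jn J2 has f-setter on 5)
β1 →J2  (J2: bond 5 brought flow, rest push out)
β4 →J1  (1-jn J1 has f-setter on 0)

β0 stroke at J2
β1 stroke at J2
β2 stroke at J2
β3 stroke at J1
β4 stroke at J1
β5 stroke at I1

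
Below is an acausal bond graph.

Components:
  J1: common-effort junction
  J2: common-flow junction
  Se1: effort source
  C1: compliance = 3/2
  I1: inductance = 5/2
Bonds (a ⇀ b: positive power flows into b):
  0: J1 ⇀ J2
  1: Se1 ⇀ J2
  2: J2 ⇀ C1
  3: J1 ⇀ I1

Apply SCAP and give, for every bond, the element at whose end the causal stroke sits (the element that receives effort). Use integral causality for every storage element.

bond 1 stroke at J2  (Se1 fixes effort; stroke away)
bond 2 stroke at J2  (C1 integral (e out))
bond 0 stroke at J1  (J2: last free bond brings flow in)
bond 3 stroke at I1  (0-jn J1 has e-setter on 0)

b0 |J1
b1 |J2
b2 |J2
b3 |I1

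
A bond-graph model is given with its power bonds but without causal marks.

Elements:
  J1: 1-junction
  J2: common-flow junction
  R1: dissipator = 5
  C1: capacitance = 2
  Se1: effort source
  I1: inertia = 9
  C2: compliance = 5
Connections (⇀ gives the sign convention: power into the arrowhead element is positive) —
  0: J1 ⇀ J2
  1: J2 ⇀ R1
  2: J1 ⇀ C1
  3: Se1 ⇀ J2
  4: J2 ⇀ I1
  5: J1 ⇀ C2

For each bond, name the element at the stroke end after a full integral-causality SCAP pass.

bond 0 stroke→J2
bond 1 stroke→J2
bond 2 stroke→J1
bond 3 stroke→J2
bond 4 stroke→I1
bond 5 stroke→J1

bond 3 stroke→J2  (Se1 (Se) sets effort on bond)
bond 2 stroke→J1  (C1: C, integral causality)
bond 4 stroke→I1  (prefer integral on I1)
bond 0 stroke→J2  (1-jn J2 has f-setter on 4)
bond 1 stroke→J2  (1-jn J2 has f-setter on 4)
bond 5 stroke→J1  (J1 flow already set via bond 0)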